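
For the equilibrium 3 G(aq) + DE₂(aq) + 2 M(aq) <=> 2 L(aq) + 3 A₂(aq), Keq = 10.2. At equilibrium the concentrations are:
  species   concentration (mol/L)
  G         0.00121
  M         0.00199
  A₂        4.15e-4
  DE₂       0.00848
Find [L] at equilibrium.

[L] = 0.00291 mol/L

At equilibrium, Keq = [L]²·[A₂]³ / ([G]³·[DE₂]·[M]²) = 10.2.
([L])²·(4.15e-4)³ / ((0.00121)³·(0.00848)·(0.00199)²) = 10.2
[L]² = 8.49e-6 ⇒ [L] = 0.00291 mol/L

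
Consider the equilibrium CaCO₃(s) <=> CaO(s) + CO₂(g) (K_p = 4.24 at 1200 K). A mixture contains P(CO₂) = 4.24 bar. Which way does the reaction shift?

no net change (already at equilibrium)

(CaCO₃, CaO are pure solids — omitted from Q_p.)
Q_p = P(CO₂) = 4.24
Q_p = 4.24 = K_p, so the system is already at equilibrium.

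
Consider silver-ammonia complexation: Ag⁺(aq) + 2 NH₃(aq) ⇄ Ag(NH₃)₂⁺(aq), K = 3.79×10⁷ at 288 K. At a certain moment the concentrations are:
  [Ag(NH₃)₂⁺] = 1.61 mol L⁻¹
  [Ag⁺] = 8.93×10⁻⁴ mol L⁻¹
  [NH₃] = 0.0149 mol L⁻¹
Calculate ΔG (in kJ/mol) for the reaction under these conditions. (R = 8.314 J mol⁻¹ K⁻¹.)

ΔG = -3.69 kJ/mol

Q = [Ag(NH₃)₂⁺] / ([Ag⁺]·[NH₃]²) = (1.61) / ((8.93×10⁻⁴)·(0.0149)²) = 8.12×10⁶
ΔG = RT ln(Q/K) = (8.314 J mol⁻¹ K⁻¹)(288 K) × ln(8.12×10⁶/3.79×10⁷)
   = (2.394 kJ/mol)(-1.541) = -3.69 kJ/mol
ΔG < 0, so the forward reaction is spontaneous (proceeds forward).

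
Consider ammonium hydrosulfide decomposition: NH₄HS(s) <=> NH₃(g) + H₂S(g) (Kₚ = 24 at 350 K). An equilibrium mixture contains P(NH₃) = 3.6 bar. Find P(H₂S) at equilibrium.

P(H₂S) = 6.7 bar

(NH₄HS is a pure solid — omitted from Kₚ.)
At equilibrium, Kₚ = P(NH₃)·P(H₂S) = 24.
(3.6)·(P(H₂S)) = 24
P(H₂S) = 6.67 = 6.7 bar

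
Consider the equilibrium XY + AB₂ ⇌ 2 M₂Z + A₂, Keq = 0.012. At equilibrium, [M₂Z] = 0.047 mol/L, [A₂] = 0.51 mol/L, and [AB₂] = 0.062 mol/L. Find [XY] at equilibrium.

[XY] = 1.5 mol/L

At equilibrium, Keq = [M₂Z]²·[A₂] / ([XY]·[AB₂]) = 0.012.
(0.047)²·(0.51) / (([XY])·(0.062)) = 0.012
[XY] = 1.51 = 1.5 mol/L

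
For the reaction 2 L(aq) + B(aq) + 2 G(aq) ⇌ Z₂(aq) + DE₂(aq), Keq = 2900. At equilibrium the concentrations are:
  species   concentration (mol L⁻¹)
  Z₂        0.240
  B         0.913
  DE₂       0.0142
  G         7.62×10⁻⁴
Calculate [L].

At equilibrium, Keq = [Z₂]·[DE₂] / ([L]²·[B]·[G]²) = 2900.
(0.240)·(0.0142) / (([L])²·(0.913)·(7.62×10⁻⁴)²) = 2900
[L]² = 2.22 ⇒ [L] = 1.49 mol L⁻¹

[L] = 1.49 mol L⁻¹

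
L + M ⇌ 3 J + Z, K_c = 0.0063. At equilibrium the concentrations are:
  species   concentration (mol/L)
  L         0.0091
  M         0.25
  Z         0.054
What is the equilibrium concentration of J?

[J] = 0.064 mol/L

At equilibrium, K_c = [J]³·[Z] / ([L]·[M]) = 0.0063.
([J])³·(0.054) / ((0.0091)·(0.25)) = 0.0063
[J]³ = 2.65×10⁻⁴ ⇒ [J] = 0.064 mol/L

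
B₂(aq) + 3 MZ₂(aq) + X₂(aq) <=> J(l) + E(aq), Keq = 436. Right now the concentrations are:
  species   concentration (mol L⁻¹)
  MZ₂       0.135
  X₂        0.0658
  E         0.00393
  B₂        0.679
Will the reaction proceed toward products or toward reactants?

(J is a pure liquid — omitted from Q.)
Q = [E] / ([B₂]·[MZ₂]³·[X₂]) = (0.00393) / ((0.679)·(0.135)³·(0.0658)) = 35.8
Q = 35.8 < Keq = 436, so the forward reaction proceeds.

in the forward direction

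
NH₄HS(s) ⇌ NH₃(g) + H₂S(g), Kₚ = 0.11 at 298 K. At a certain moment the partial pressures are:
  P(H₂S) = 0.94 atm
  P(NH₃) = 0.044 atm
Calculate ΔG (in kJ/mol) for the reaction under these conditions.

ΔG = -2.42 kJ/mol

(NH₄HS is a pure solid — omitted from Qₚ.)
Qₚ = P(NH₃)·P(H₂S) = (0.044)·(0.94) = 0.0414
ΔG = RT ln(Qₚ/Kₚ) = (8.314 J mol⁻¹ K⁻¹)(298 K) × ln(0.0414/0.11)
   = (2.478 kJ/mol)(-0.9772) = -2.42 kJ/mol
ΔG < 0, so the forward reaction is spontaneous (proceeds forward).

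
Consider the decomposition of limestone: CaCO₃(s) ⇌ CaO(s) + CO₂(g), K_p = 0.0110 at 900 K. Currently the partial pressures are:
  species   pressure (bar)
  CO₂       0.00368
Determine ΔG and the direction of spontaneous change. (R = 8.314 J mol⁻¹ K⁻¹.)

ΔG = -8.19 kJ/mol; the forward reaction is spontaneous

(CaCO₃, CaO are pure solids — omitted from Q_p.)
Q_p = P(CO₂) = 0.00368
ΔG = RT ln(Q_p/K_p) = (8.314 J mol⁻¹ K⁻¹)(900 K) × ln(0.00368/0.0110)
   = (7.483 kJ/mol)(-1.095) = -8.19 kJ/mol
ΔG < 0, so the forward reaction is spontaneous (proceeds forward).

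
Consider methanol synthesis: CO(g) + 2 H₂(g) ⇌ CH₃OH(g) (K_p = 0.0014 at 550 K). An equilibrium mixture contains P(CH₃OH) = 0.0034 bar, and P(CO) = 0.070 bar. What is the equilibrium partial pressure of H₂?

At equilibrium, K_p = P(CH₃OH) / (P(CO)·P(H₂)²) = 0.0014.
(0.0034) / ((0.070)·(P(H₂))²) = 0.0014
P(H₂)² = 34.7 ⇒ P(H₂) = 5.9 bar

P(H₂) = 5.9 bar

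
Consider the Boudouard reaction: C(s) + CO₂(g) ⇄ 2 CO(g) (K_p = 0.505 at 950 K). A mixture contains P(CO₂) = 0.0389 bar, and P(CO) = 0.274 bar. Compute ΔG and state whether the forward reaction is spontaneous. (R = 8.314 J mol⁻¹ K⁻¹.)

ΔG = 10.6 kJ/mol; the forward reaction is non-spontaneous

(C is a pure solid — omitted from Q_p.)
Q_p = P(CO)² / P(CO₂) = (0.274)² / (0.0389) = 1.93
ΔG = RT ln(Q_p/K_p) = (8.314 J mol⁻¹ K⁻¹)(950 K) × ln(1.93/0.505)
   = (7.898 kJ/mol)(1.341) = 10.6 kJ/mol
ΔG > 0, so the forward reaction is non-spontaneous (proceeds in reverse).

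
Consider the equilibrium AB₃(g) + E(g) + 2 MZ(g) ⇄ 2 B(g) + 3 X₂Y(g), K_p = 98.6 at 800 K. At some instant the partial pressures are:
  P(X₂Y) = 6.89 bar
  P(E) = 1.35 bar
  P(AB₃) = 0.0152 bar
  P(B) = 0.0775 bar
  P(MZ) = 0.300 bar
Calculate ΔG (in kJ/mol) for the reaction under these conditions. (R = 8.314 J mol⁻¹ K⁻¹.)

ΔG = 15.8 kJ/mol

Q_p = P(B)²·P(X₂Y)³ / (P(AB₃)·P(E)·P(MZ)²) = (0.0775)²·(6.89)³ / ((0.0152)·(1.35)·(0.300)²) = 1060
ΔG = RT ln(Q_p/K_p) = (8.314 J mol⁻¹ K⁻¹)(800 K) × ln(1060/98.6)
   = (6.651 kJ/mol)(2.375) = 15.8 kJ/mol
ΔG > 0, so the forward reaction is non-spontaneous (proceeds in reverse).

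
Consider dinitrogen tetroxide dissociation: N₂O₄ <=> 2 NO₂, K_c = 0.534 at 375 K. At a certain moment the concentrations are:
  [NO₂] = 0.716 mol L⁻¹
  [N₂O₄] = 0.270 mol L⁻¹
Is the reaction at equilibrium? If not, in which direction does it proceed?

Q_c = [NO₂]² / [N₂O₄] = (0.716)² / (0.270) = 1.90
Q_c = 1.90 > K_c = 0.534, so the reverse reaction proceeds.

toward reactants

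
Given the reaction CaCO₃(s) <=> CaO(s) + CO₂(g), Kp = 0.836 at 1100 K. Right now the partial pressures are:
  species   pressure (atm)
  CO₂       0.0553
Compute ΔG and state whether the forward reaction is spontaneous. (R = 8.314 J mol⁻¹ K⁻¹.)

(CaCO₃, CaO are pure solids — omitted from Qp.)
Qp = P(CO₂) = 0.0553
ΔG = RT ln(Qp/Kp) = (8.314 J mol⁻¹ K⁻¹)(1100 K) × ln(0.0553/0.836)
   = (9.145 kJ/mol)(-2.716) = -24.8 kJ/mol
ΔG < 0, so the forward reaction is spontaneous (proceeds forward).

ΔG = -24.8 kJ/mol; the forward reaction is spontaneous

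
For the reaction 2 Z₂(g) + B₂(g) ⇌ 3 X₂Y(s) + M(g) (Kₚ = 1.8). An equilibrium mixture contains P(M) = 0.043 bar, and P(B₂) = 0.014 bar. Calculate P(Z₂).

(X₂Y is a pure solid — omitted from Kₚ.)
At equilibrium, Kₚ = P(M) / (P(Z₂)²·P(B₂)) = 1.8.
(0.043) / ((P(Z₂))²·(0.014)) = 1.8
P(Z₂)² = 1.71 ⇒ P(Z₂) = 1.3 bar

P(Z₂) = 1.3 bar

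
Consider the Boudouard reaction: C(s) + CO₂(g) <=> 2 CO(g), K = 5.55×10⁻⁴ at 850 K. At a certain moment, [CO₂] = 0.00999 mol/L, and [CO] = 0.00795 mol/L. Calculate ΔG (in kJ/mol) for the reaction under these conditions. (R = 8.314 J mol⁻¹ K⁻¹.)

ΔG = 17.2 kJ/mol

(C is a pure solid — omitted from Q.)
Q = [CO]² / [CO₂] = (0.00795)² / (0.00999) = 0.00633
ΔG = RT ln(Q/K) = (8.314 J mol⁻¹ K⁻¹)(850 K) × ln(0.00633/5.55×10⁻⁴)
   = (7.067 kJ/mol)(2.434) = 17.2 kJ/mol
ΔG > 0, so the forward reaction is non-spontaneous (proceeds in reverse).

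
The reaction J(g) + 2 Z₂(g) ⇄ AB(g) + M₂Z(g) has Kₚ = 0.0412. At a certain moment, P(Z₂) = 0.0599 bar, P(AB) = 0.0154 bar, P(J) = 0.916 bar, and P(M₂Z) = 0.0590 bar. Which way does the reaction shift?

Qₚ = P(AB)·P(M₂Z) / (P(J)·P(Z₂)²) = (0.0154)·(0.0590) / ((0.916)·(0.0599)²) = 0.276
Qₚ = 0.276 > Kₚ = 0.0412, so the reverse reaction proceeds.

reverse (toward reactants)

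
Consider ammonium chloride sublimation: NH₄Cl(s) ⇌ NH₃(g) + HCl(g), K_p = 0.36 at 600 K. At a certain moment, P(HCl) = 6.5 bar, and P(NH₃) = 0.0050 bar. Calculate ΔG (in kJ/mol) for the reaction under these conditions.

ΔG = -12.0 kJ/mol

(NH₄Cl is a pure solid — omitted from Q_p.)
Q_p = P(NH₃)·P(HCl) = (0.0050)·(6.5) = 0.0325
ΔG = RT ln(Q_p/K_p) = (8.314 J mol⁻¹ K⁻¹)(600 K) × ln(0.0325/0.36)
   = (4.988 kJ/mol)(-2.405) = -12.0 kJ/mol
ΔG < 0, so the forward reaction is spontaneous (proceeds forward).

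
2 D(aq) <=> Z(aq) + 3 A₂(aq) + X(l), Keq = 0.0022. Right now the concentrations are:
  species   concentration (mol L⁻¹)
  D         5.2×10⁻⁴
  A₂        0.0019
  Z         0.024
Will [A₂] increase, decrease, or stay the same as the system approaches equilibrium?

increase

(X is a pure liquid — omitted from Q.)
Q = [Z]·[A₂]³ / [D]² = (0.024)·(0.0019)³ / (5.2×10⁻⁴)² = 6.1×10⁻⁴
Q = 6.1×10⁻⁴ < Keq = 0.0022: net forward reaction.
A₂ is a product, so it increases.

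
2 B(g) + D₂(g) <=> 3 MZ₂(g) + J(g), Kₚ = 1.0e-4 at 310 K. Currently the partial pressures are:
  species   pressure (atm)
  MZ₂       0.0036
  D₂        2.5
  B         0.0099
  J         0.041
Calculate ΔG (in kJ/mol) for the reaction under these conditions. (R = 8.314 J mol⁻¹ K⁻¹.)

ΔG = -6.57 kJ/mol

Qₚ = P(MZ₂)³·P(J) / (P(B)²·P(D₂)) = (0.0036)³·(0.041) / ((0.0099)²·(2.5)) = 7.81e-6
ΔG = RT ln(Qₚ/Kₚ) = (8.314 J mol⁻¹ K⁻¹)(310 K) × ln(7.81e-6/1.0e-4)
   = (2.577 kJ/mol)(-2.550) = -6.57 kJ/mol
ΔG < 0, so the forward reaction is spontaneous (proceeds forward).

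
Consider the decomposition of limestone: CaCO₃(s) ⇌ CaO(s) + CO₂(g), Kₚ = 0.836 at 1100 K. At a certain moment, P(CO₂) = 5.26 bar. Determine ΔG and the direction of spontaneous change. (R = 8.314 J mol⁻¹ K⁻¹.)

ΔG = 16.8 kJ/mol; the forward reaction is non-spontaneous

(CaCO₃, CaO are pure solids — omitted from Qₚ.)
Qₚ = P(CO₂) = 5.26
ΔG = RT ln(Qₚ/Kₚ) = (8.314 J mol⁻¹ K⁻¹)(1100 K) × ln(5.26/0.836)
   = (9.145 kJ/mol)(1.839) = 16.8 kJ/mol
ΔG > 0, so the forward reaction is non-spontaneous (proceeds in reverse).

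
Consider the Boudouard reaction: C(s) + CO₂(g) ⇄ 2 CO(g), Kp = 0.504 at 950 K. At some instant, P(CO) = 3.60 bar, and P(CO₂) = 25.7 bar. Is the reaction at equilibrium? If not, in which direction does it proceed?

(C is a pure solid — omitted from Qp.)
Qp = P(CO)² / P(CO₂) = (3.60)² / (25.7) = 0.504
Qp = 0.504 = Kp, so the system is already at equilibrium.

at equilibrium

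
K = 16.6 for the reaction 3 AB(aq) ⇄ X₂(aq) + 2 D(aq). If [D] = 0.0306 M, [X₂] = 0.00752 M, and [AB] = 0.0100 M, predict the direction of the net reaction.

Q = [X₂]·[D]² / [AB]³ = (0.00752)·(0.0306)² / (0.0100)³ = 7.04
Q = 7.04 < K = 16.6, so the forward reaction proceeds.

to the right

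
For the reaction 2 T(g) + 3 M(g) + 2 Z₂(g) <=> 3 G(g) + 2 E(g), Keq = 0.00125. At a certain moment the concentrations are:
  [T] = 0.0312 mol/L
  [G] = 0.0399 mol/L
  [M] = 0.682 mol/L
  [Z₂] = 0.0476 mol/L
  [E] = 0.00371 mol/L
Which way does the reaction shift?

neither direction; the system is at equilibrium

Q = [G]³·[E]² / ([T]²·[M]³·[Z₂]²) = (0.0399)³·(0.00371)² / ((0.0312)²·(0.682)³·(0.0476)²) = 0.00125
Q = 0.00125 = Keq, so the system is already at equilibrium.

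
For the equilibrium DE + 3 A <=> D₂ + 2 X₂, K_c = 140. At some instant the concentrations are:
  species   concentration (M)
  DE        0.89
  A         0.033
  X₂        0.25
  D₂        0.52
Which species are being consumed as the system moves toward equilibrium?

Q_c = [D₂]·[X₂]² / ([DE]·[A]³) = (0.52)·(0.25)² / ((0.89)·(0.033)³) = 1000
Q_c = 1000 > K_c = 140: net reverse reaction.

D₂, X₂ (products)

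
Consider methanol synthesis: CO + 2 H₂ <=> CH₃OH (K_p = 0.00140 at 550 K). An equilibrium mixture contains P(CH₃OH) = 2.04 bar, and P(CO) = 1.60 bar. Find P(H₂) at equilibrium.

At equilibrium, K_p = P(CH₃OH) / (P(CO)·P(H₂)²) = 0.00140.
(2.04) / ((1.60)·(P(H₂))²) = 0.00140
P(H₂)² = 911 ⇒ P(H₂) = 30.2 bar

P(H₂) = 30.2 bar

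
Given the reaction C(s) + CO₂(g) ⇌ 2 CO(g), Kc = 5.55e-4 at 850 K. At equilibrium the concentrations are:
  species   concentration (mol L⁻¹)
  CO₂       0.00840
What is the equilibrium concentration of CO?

[CO] = 0.00216 mol L⁻¹

(C is a pure solid — omitted from Kc.)
At equilibrium, Kc = [CO]² / [CO₂] = 5.55e-4.
([CO])² / (0.00840) = 5.55e-4
[CO]² = 4.66e-6 ⇒ [CO] = 0.00216 mol L⁻¹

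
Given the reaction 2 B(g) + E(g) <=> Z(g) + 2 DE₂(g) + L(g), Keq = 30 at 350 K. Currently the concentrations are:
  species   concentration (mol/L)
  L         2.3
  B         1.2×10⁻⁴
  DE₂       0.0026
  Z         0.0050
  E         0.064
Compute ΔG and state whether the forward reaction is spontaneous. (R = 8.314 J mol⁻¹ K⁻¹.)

ΔG = 3.01 kJ/mol; the forward reaction is non-spontaneous

Q = [Z]·[DE₂]²·[L] / ([B]²·[E]) = (0.0050)·(0.0026)²·(2.3) / ((1.2×10⁻⁴)²·(0.064)) = 84.4
ΔG = RT ln(Q/Keq) = (8.314 J mol⁻¹ K⁻¹)(350 K) × ln(84.4/30)
   = (2.910 kJ/mol)(1.034) = 3.01 kJ/mol
ΔG > 0, so the forward reaction is non-spontaneous (proceeds in reverse).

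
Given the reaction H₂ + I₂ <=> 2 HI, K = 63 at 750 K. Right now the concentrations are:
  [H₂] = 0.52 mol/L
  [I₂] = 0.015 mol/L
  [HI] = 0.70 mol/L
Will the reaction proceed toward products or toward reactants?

Q = [HI]² / ([H₂]·[I₂]) = (0.70)² / ((0.52)·(0.015)) = 63
Q = 63 = K, so the system is already at equilibrium.

neither direction; the system is at equilibrium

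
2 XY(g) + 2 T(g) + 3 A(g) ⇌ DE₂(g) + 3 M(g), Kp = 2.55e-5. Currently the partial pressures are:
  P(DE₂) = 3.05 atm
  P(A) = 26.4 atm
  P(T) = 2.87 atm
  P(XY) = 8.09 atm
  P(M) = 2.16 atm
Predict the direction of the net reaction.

Qp = P(DE₂)·P(M)³ / (P(XY)²·P(T)²·P(A)³) = (3.05)·(2.16)³ / ((8.09)²·(2.87)²·(26.4)³) = 3.10e-6
Qp = 3.10e-6 < Kp = 2.55e-5, so the forward reaction proceeds.

toward products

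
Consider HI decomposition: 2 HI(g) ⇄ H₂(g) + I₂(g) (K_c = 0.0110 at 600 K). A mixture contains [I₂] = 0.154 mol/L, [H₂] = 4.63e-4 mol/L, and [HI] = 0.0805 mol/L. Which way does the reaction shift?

Q_c = [H₂]·[I₂] / [HI]² = (4.63e-4)·(0.154) / (0.0805)² = 0.0110
Q_c = 0.0110 = K_c, so the system is already at equilibrium.

neither direction; the system is at equilibrium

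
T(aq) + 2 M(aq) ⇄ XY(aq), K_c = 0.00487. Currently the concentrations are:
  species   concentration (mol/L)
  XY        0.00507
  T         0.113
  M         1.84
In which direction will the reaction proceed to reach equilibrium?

in the reverse direction

Q_c = [XY] / ([T]·[M]²) = (0.00507) / ((0.113)·(1.84)²) = 0.0133
Q_c = 0.0133 > K_c = 0.00487, so the reverse reaction proceeds.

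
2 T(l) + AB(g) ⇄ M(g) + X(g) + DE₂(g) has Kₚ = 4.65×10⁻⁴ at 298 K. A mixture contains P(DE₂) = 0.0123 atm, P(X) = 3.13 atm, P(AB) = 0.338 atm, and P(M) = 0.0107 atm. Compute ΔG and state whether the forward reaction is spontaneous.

(T is a pure liquid — omitted from Qₚ.)
Qₚ = P(M)·P(X)·P(DE₂) / P(AB) = (0.0107)·(3.13)·(0.0123) / (0.338) = 0.00122
ΔG = RT ln(Qₚ/Kₚ) = (8.314 J mol⁻¹ K⁻¹)(298 K) × ln(0.00122/4.65×10⁻⁴)
   = (2.478 kJ/mol)(0.9646) = 2.39 kJ/mol
ΔG > 0, so the forward reaction is non-spontaneous (proceeds in reverse).

ΔG = 2.39 kJ/mol; the forward reaction is non-spontaneous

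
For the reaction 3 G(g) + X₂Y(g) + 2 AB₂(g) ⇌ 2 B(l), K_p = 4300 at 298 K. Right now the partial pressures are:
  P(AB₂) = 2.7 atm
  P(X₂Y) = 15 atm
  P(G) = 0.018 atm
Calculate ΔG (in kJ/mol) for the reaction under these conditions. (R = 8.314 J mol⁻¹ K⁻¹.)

(B is a pure liquid — omitted from Q_p.)
Q_p = 1 / (P(G)³·P(X₂Y)·P(AB₂)²) = 1 / ((0.018)³·(15)·(2.7)²) = 1570
ΔG = RT ln(Q_p/K_p) = (8.314 J mol⁻¹ K⁻¹)(298 K) × ln(1570/4300)
   = (2.478 kJ/mol)(-1.008) = -2.50 kJ/mol
ΔG < 0, so the forward reaction is spontaneous (proceeds forward).

ΔG = -2.50 kJ/mol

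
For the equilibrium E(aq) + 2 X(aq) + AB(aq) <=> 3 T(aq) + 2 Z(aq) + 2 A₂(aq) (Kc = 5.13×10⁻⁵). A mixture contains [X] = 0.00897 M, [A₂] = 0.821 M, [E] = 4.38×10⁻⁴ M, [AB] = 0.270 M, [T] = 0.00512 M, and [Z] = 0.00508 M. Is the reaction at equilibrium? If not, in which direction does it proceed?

in the reverse direction

Qc = [T]³·[Z]²·[A₂]² / ([E]·[X]²·[AB]) = (0.00512)³·(0.00508)²·(0.821)² / ((4.38×10⁻⁴)·(0.00897)²·(0.270)) = 2.45×10⁻⁴
Qc = 2.45×10⁻⁴ > Kc = 5.13×10⁻⁵, so the reverse reaction proceeds.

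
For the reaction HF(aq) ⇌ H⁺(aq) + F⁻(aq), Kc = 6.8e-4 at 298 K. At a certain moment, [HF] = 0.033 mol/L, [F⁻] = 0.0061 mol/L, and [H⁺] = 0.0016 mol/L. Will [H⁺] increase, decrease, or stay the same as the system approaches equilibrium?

increase

Qc = [H⁺]·[F⁻] / [HF] = (0.0016)·(0.0061) / (0.033) = 3.0e-4
Qc = 3.0e-4 < Kc = 6.8e-4: net forward reaction.
H⁺ is a product, so it increases.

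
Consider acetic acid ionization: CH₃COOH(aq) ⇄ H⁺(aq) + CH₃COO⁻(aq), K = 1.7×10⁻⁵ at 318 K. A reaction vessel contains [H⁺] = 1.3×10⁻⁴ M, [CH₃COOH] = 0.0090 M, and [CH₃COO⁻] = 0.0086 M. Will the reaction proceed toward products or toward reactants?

Q = [H⁺]·[CH₃COO⁻] / [CH₃COOH] = (1.3×10⁻⁴)·(0.0086) / (0.0090) = 1.2×10⁻⁴
Q = 1.2×10⁻⁴ > K = 1.7×10⁻⁵, so the reverse reaction proceeds.

to the left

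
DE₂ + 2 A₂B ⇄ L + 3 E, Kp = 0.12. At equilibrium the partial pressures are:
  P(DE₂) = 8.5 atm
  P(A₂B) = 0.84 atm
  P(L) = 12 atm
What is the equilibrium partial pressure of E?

P(E) = 0.39 atm

At equilibrium, Kp = P(L)·P(E)³ / (P(DE₂)·P(A₂B)²) = 0.12.
(12)·(P(E))³ / ((8.5)·(0.84)²) = 0.12
P(E)³ = 0.0600 ⇒ P(E) = 0.39 atm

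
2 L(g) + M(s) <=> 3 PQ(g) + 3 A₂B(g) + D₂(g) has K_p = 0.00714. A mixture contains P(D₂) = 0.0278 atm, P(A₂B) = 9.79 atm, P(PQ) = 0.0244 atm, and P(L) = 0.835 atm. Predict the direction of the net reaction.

(M is a pure solid — omitted from Q_p.)
Q_p = P(PQ)³·P(A₂B)³·P(D₂) / P(L)² = (0.0244)³·(9.79)³·(0.0278) / (0.835)² = 5.43×10⁻⁴
Q_p = 5.43×10⁻⁴ < K_p = 0.00714, so the forward reaction proceeds.

to the right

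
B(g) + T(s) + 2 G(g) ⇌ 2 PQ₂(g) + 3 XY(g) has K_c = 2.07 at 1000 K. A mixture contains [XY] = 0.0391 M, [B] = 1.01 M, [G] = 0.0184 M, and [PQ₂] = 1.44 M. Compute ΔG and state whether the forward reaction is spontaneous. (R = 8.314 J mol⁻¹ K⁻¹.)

ΔG = -14.5 kJ/mol; the forward reaction is spontaneous

(T is a pure solid — omitted from Q_c.)
Q_c = [PQ₂]²·[XY]³ / ([B]·[G]²) = (1.44)²·(0.0391)³ / ((1.01)·(0.0184)²) = 0.362
ΔG = RT ln(Q_c/K_c) = (8.314 J mol⁻¹ K⁻¹)(1000 K) × ln(0.362/2.07)
   = (8.314 kJ/mol)(-1.744) = -14.5 kJ/mol
ΔG < 0, so the forward reaction is spontaneous (proceeds forward).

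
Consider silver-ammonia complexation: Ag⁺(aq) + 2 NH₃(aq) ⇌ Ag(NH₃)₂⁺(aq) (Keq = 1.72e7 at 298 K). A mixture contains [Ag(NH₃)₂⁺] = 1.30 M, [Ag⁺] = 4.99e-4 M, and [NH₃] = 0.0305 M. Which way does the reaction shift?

Q = [Ag(NH₃)₂⁺] / ([Ag⁺]·[NH₃]²) = (1.30) / ((4.99e-4)·(0.0305)²) = 2.80e6
Q = 2.80e6 < Keq = 1.72e7, so the forward reaction proceeds.

to the right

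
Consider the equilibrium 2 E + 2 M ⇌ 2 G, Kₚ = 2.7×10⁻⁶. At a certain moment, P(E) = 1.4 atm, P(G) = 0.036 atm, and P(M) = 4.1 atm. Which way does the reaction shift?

Qₚ = P(G)² / (P(E)²·P(M)²) = (0.036)² / ((1.4)²·(4.1)²) = 3.9×10⁻⁵
Qₚ = 3.9×10⁻⁵ > Kₚ = 2.7×10⁻⁶, so the reverse reaction proceeds.

toward reactants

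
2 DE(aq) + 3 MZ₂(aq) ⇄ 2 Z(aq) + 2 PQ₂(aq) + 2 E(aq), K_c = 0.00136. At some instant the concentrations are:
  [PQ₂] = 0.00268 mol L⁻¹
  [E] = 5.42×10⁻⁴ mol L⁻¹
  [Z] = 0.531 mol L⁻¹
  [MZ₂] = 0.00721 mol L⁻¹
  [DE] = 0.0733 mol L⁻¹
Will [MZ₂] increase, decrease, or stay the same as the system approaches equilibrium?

Q_c = [Z]²·[PQ₂]²·[E]² / ([DE]²·[MZ₂]³) = (0.531)²·(0.00268)²·(5.42×10⁻⁴)² / ((0.0733)²·(0.00721)³) = 2.95×10⁻⁴
Q_c = 2.95×10⁻⁴ < K_c = 0.00136: net forward reaction.
MZ₂ is a reactant, so it decreases.

decrease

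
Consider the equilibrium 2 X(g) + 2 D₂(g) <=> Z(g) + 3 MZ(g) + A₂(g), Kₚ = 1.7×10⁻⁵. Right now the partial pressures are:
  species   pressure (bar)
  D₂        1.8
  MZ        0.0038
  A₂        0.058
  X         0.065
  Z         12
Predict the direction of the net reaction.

Qₚ = P(Z)·P(MZ)³·P(A₂) / (P(X)²·P(D₂)²) = (12)·(0.0038)³·(0.058) / ((0.065)²·(1.8)²) = 2.8×10⁻⁶
Qₚ = 2.8×10⁻⁶ < Kₚ = 1.7×10⁻⁵, so the forward reaction proceeds.

toward products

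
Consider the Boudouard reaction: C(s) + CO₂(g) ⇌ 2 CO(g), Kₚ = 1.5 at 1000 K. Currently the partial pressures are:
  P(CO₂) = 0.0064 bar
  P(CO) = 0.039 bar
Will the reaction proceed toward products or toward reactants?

to the right

(C is a pure solid — omitted from Qₚ.)
Qₚ = P(CO)² / P(CO₂) = (0.039)² / (0.0064) = 0.24
Qₚ = 0.24 < Kₚ = 1.5, so the forward reaction proceeds.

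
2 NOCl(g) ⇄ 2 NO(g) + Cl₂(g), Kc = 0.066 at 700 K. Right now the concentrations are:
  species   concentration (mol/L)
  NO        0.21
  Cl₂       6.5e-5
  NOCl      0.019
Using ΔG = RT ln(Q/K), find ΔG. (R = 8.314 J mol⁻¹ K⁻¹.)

Qc = [NO]²·[Cl₂] / [NOCl]² = (0.21)²·(6.5e-5) / (0.019)² = 0.00794
ΔG = RT ln(Qc/Kc) = (8.314 J mol⁻¹ K⁻¹)(700 K) × ln(0.00794/0.066)
   = (5.820 kJ/mol)(-2.118) = -12.3 kJ/mol
ΔG < 0, so the forward reaction is spontaneous (proceeds forward).

ΔG = -12.3 kJ/mol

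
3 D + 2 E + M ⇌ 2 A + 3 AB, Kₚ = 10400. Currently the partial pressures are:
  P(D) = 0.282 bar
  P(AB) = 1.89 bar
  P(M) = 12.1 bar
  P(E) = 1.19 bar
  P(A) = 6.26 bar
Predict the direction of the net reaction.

Qₚ = P(A)²·P(AB)³ / (P(D)³·P(E)²·P(M)) = (6.26)²·(1.89)³ / ((0.282)³·(1.19)²·(12.1)) = 689
Qₚ = 689 < Kₚ = 10400, so the forward reaction proceeds.

to the right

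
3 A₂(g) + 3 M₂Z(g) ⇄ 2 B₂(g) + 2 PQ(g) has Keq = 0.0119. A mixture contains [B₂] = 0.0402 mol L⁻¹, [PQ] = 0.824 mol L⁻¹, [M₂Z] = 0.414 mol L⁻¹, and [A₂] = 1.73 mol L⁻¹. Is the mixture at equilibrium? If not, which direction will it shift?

Q = [B₂]²·[PQ]² / ([A₂]³·[M₂Z]³) = (0.0402)²·(0.824)² / ((1.73)³·(0.414)³) = 0.00299
Q = 0.00299 < Keq = 0.0119: net forward reaction.

no; Q < K, reaction proceeds forward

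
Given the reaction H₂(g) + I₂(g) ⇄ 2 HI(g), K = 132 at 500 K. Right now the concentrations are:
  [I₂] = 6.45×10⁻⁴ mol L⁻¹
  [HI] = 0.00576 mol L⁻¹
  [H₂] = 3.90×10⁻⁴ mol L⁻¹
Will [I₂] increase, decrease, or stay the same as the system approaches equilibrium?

Q = [HI]² / ([H₂]·[I₂]) = (0.00576)² / ((3.90×10⁻⁴)·(6.45×10⁻⁴)) = 132
Q = 132 = K; the system is at equilibrium.

stay the same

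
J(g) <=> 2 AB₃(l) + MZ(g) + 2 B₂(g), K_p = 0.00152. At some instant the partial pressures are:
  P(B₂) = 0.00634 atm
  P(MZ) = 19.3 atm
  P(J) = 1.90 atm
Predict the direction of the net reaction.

to the right

(AB₃ is a pure liquid — omitted from Q_p.)
Q_p = P(MZ)·P(B₂)² / P(J) = (19.3)·(0.00634)² / (1.90) = 4.08×10⁻⁴
Q_p = 4.08×10⁻⁴ < K_p = 0.00152, so the forward reaction proceeds.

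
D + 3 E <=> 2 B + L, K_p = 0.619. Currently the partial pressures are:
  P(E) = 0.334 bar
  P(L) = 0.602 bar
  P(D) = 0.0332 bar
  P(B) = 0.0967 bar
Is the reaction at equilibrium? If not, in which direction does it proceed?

toward reactants

Q_p = P(B)²·P(L) / (P(D)·P(E)³) = (0.0967)²·(0.602) / ((0.0332)·(0.334)³) = 4.55
Q_p = 4.55 > K_p = 0.619, so the reverse reaction proceeds.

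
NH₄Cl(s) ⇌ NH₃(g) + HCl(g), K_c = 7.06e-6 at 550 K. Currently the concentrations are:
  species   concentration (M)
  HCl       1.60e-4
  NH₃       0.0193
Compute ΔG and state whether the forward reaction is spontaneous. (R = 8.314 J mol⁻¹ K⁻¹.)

ΔG = -3.78 kJ/mol; the forward reaction is spontaneous

(NH₄Cl is a pure solid — omitted from Q_c.)
Q_c = [NH₃]·[HCl] = (0.0193)·(1.60e-4) = 3.09e-6
ΔG = RT ln(Q_c/K_c) = (8.314 J mol⁻¹ K⁻¹)(550 K) × ln(3.09e-6/7.06e-6)
   = (4.573 kJ/mol)(-0.8263) = -3.78 kJ/mol
ΔG < 0, so the forward reaction is spontaneous (proceeds forward).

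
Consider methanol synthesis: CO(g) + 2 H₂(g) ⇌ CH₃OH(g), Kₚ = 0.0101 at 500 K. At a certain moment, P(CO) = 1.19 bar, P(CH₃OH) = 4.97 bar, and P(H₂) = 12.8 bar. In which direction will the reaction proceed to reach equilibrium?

in the reverse direction

Qₚ = P(CH₃OH) / (P(CO)·P(H₂)²) = (4.97) / ((1.19)·(12.8)²) = 0.0255
Qₚ = 0.0255 > Kₚ = 0.0101, so the reverse reaction proceeds.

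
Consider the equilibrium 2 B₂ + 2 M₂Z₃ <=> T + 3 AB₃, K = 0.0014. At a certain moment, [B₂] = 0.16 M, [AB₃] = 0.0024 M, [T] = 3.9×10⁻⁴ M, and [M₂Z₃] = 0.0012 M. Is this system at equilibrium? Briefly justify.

Q = [T]·[AB₃]³ / ([B₂]²·[M₂Z₃]²) = (3.9×10⁻⁴)·(0.0024)³ / ((0.16)²·(0.0012)²) = 1.5×10⁻⁴
Q = 1.5×10⁻⁴ < K = 0.0014: net forward reaction.

no; Q < K, reaction proceeds forward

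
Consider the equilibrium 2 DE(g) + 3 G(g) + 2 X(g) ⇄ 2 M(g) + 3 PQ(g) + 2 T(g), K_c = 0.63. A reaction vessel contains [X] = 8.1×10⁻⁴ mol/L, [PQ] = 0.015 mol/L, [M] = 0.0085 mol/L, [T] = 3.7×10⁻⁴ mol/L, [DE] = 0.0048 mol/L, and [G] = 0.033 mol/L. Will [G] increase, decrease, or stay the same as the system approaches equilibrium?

decrease

Q_c = [M]²·[PQ]³·[T]² / ([DE]²·[G]³·[X]²) = (0.0085)²·(0.015)³·(3.7×10⁻⁴)² / ((0.0048)²·(0.033)³·(8.1×10⁻⁴)²) = 0.061
Q_c = 0.061 < K_c = 0.63: net forward reaction.
G is a reactant, so it decreases.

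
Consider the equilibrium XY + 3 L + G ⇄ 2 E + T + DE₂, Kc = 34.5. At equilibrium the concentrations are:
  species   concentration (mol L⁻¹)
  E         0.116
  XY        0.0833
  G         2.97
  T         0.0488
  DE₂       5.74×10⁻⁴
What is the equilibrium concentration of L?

At equilibrium, Kc = [E]²·[T]·[DE₂] / ([XY]·[L]³·[G]) = 34.5.
(0.116)²·(0.0488)·(5.74×10⁻⁴) / ((0.0833)·([L])³·(2.97)) = 34.5
[L]³ = 4.42×10⁻⁸ ⇒ [L] = 0.00353 mol L⁻¹

[L] = 0.00353 mol L⁻¹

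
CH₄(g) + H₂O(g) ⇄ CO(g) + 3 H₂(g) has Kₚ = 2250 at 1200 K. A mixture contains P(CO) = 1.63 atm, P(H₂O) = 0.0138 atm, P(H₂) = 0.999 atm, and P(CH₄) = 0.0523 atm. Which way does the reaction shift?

no net change (already at equilibrium)

Qₚ = P(CO)·P(H₂)³ / (P(CH₄)·P(H₂O)) = (1.63)·(0.999)³ / ((0.0523)·(0.0138)) = 2250
Qₚ = 2250 = Kₚ, so the system is already at equilibrium.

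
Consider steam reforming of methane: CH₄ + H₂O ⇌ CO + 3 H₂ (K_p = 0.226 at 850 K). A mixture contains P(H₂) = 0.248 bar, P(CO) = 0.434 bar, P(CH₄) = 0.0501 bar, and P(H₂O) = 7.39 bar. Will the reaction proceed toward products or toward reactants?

Q_p = P(CO)·P(H₂)³ / (P(CH₄)·P(H₂O)) = (0.434)·(0.248)³ / ((0.0501)·(7.39)) = 0.0179
Q_p = 0.0179 < K_p = 0.226, so the forward reaction proceeds.

in the forward direction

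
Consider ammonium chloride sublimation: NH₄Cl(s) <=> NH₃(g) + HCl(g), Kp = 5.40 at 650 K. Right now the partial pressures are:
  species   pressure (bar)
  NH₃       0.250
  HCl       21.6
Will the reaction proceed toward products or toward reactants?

no net change (already at equilibrium)

(NH₄Cl is a pure solid — omitted from Qp.)
Qp = P(NH₃)·P(HCl) = (0.250)·(21.6) = 5.40
Qp = 5.40 = Kp, so the system is already at equilibrium.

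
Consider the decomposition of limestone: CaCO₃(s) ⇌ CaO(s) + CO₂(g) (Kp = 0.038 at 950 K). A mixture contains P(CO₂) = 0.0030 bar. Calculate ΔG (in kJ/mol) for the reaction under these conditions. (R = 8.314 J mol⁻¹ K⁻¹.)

(CaCO₃, CaO are pure solids — omitted from Qp.)
Qp = P(CO₂) = 0.00300
ΔG = RT ln(Qp/Kp) = (8.314 J mol⁻¹ K⁻¹)(950 K) × ln(0.00300/0.038)
   = (7.898 kJ/mol)(-2.539) = -20.1 kJ/mol
ΔG < 0, so the forward reaction is spontaneous (proceeds forward).

ΔG = -20.1 kJ/mol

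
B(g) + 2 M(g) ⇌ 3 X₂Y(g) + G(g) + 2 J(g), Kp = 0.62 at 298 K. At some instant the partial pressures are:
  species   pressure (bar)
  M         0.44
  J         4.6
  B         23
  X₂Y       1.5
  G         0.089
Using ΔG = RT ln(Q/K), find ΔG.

ΔG = 2.07 kJ/mol

Qp = P(X₂Y)³·P(G)·P(J)² / (P(B)·P(M)²) = (1.5)³·(0.089)·(4.6)² / ((23)·(0.44)²) = 1.43
ΔG = RT ln(Qp/Kp) = (8.314 J mol⁻¹ K⁻¹)(298 K) × ln(1.43/0.62)
   = (2.478 kJ/mol)(0.8357) = 2.07 kJ/mol
ΔG > 0, so the forward reaction is non-spontaneous (proceeds in reverse).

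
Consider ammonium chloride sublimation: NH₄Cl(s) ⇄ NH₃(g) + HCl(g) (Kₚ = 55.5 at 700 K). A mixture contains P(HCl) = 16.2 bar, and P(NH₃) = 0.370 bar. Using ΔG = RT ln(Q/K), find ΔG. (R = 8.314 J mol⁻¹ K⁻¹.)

(NH₄Cl is a pure solid — omitted from Qₚ.)
Qₚ = P(NH₃)·P(HCl) = (0.370)·(16.2) = 5.99
ΔG = RT ln(Qₚ/Kₚ) = (8.314 J mol⁻¹ K⁻¹)(700 K) × ln(5.99/55.5)
   = (5.820 kJ/mol)(-2.226) = -13.0 kJ/mol
ΔG < 0, so the forward reaction is spontaneous (proceeds forward).

ΔG = -13.0 kJ/mol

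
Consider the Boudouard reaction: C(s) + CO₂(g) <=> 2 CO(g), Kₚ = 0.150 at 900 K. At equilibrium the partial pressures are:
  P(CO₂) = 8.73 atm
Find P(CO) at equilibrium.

P(CO) = 1.14 atm

(C is a pure solid — omitted from Kₚ.)
At equilibrium, Kₚ = P(CO)² / P(CO₂) = 0.150.
(P(CO))² / (8.73) = 0.150
P(CO)² = 1.31 ⇒ P(CO) = 1.14 atm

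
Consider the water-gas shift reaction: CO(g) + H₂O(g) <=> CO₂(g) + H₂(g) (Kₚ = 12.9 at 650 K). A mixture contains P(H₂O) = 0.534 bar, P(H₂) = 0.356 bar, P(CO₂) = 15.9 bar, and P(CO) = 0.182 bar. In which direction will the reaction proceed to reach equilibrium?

in the reverse direction

Qₚ = P(CO₂)·P(H₂) / (P(CO)·P(H₂O)) = (15.9)·(0.356) / ((0.182)·(0.534)) = 58.2
Qₚ = 58.2 > Kₚ = 12.9, so the reverse reaction proceeds.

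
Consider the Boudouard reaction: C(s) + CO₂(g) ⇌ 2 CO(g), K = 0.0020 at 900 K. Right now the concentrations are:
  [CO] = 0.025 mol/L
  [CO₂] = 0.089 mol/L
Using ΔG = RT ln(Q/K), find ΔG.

ΔG = 9.40 kJ/mol

(C is a pure solid — omitted from Q.)
Q = [CO]² / [CO₂] = (0.025)² / (0.089) = 0.00702
ΔG = RT ln(Q/K) = (8.314 J mol⁻¹ K⁻¹)(900 K) × ln(0.00702/0.0020)
   = (7.483 kJ/mol)(1.256) = 9.40 kJ/mol
ΔG > 0, so the forward reaction is non-spontaneous (proceeds in reverse).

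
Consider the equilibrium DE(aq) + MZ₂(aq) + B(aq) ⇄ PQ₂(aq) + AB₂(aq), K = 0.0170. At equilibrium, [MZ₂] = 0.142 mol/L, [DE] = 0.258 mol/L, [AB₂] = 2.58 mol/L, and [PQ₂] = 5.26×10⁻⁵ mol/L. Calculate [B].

[B] = 0.218 mol/L

At equilibrium, K = [PQ₂]·[AB₂] / ([DE]·[MZ₂]·[B]) = 0.0170.
(5.26×10⁻⁵)·(2.58) / ((0.258)·(0.142)·([B])) = 0.0170
[B] = 0.218 mol/L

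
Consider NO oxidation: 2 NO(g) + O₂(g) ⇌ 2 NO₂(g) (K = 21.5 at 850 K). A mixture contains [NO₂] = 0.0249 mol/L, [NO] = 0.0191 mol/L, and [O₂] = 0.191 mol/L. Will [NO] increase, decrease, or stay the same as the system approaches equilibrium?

decrease

Q = [NO₂]² / ([NO]²·[O₂]) = (0.0249)² / ((0.0191)²·(0.191)) = 8.90
Q = 8.90 < K = 21.5: net forward reaction.
NO is a reactant, so it decreases.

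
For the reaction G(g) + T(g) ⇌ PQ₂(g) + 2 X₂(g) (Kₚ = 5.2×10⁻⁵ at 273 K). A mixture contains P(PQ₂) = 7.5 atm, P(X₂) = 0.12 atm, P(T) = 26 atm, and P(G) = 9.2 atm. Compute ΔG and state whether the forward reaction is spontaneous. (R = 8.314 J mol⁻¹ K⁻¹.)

ΔG = 4.91 kJ/mol; the forward reaction is non-spontaneous

Qₚ = P(PQ₂)·P(X₂)² / (P(G)·P(T)) = (7.5)·(0.12)² / ((9.2)·(26)) = 4.52×10⁻⁴
ΔG = RT ln(Qₚ/Kₚ) = (8.314 J mol⁻¹ K⁻¹)(273 K) × ln(4.52×10⁻⁴/5.2×10⁻⁵)
   = (2.270 kJ/mol)(2.162) = 4.91 kJ/mol
ΔG > 0, so the forward reaction is non-spontaneous (proceeds in reverse).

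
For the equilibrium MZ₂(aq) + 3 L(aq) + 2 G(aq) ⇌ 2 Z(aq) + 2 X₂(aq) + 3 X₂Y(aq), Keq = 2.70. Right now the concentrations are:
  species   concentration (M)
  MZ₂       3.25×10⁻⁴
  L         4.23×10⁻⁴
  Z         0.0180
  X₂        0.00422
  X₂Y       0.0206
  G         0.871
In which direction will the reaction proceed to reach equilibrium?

no net change (already at equilibrium)

Q = [Z]²·[X₂]²·[X₂Y]³ / ([MZ₂]·[L]³·[G]²) = (0.0180)²·(0.00422)²·(0.0206)³ / ((3.25×10⁻⁴)·(4.23×10⁻⁴)³·(0.871)²) = 2.70
Q = 2.70 = Keq, so the system is already at equilibrium.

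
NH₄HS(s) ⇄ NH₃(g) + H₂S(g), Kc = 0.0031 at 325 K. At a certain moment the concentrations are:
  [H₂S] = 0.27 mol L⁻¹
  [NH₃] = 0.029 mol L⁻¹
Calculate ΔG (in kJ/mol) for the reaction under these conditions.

ΔG = 2.50 kJ/mol

(NH₄HS is a pure solid — omitted from Qc.)
Qc = [NH₃]·[H₂S] = (0.029)·(0.27) = 0.00783
ΔG = RT ln(Qc/Kc) = (8.314 J mol⁻¹ K⁻¹)(325 K) × ln(0.00783/0.0031)
   = (2.702 kJ/mol)(0.9266) = 2.50 kJ/mol
ΔG > 0, so the forward reaction is non-spontaneous (proceeds in reverse).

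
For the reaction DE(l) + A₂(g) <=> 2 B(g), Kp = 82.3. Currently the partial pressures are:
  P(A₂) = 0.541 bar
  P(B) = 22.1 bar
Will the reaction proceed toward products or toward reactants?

in the reverse direction

(DE is a pure liquid — omitted from Qp.)
Qp = P(B)² / P(A₂) = (22.1)² / (0.541) = 903
Qp = 903 > Kp = 82.3, so the reverse reaction proceeds.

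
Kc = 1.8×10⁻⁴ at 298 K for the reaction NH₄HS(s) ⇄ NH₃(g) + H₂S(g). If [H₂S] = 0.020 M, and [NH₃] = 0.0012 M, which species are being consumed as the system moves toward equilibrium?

(NH₄HS is a pure solid — omitted from Qc.)
Qc = [NH₃]·[H₂S] = (0.0012)·(0.020) = 2.4×10⁻⁵
Qc = 2.4×10⁻⁵ < Kc = 1.8×10⁻⁴: net forward reaction.

NH₄HS (reactants)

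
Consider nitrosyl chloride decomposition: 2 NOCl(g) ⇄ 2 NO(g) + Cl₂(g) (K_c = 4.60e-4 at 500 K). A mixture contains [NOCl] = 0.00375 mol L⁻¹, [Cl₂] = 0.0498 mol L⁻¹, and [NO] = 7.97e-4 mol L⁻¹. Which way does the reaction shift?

Q_c = [NO]²·[Cl₂] / [NOCl]² = (7.97e-4)²·(0.0498) / (0.00375)² = 0.00225
Q_c = 0.00225 > K_c = 4.60e-4, so the reverse reaction proceeds.

to the left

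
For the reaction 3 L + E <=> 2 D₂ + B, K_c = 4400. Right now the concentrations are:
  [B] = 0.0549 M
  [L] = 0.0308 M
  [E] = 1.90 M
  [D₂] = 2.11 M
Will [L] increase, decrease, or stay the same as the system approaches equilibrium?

stay the same

Q_c = [D₂]²·[B] / ([L]³·[E]) = (2.11)²·(0.0549) / ((0.0308)³·(1.90)) = 4400
Q_c = 4400 = K_c; the system is at equilibrium.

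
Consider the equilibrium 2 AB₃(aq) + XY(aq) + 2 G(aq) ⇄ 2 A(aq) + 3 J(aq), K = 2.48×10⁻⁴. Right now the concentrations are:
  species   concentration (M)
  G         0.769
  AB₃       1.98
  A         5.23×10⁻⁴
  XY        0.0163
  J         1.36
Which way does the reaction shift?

Q = [A]²·[J]³ / ([AB₃]²·[XY]·[G]²) = (5.23×10⁻⁴)²·(1.36)³ / ((1.98)²·(0.0163)·(0.769)²) = 1.82×10⁻⁵
Q = 1.82×10⁻⁵ < K = 2.48×10⁻⁴, so the forward reaction proceeds.

forward (toward products)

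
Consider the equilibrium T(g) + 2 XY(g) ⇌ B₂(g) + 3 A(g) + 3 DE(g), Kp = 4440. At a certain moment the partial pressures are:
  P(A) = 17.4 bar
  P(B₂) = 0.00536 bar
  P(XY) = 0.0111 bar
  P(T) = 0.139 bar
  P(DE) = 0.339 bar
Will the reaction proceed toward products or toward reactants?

in the reverse direction

Qp = P(B₂)·P(A)³·P(DE)³ / (P(T)·P(XY)²) = (0.00536)·(17.4)³·(0.339)³ / ((0.139)·(0.0111)²) = 64200
Qp = 64200 > Kp = 4440, so the reverse reaction proceeds.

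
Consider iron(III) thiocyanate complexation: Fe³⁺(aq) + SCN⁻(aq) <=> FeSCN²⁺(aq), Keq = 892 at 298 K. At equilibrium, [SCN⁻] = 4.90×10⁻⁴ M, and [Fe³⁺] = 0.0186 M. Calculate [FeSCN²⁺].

[FeSCN²⁺] = 0.00813 M

At equilibrium, Keq = [FeSCN²⁺] / ([Fe³⁺]·[SCN⁻]) = 892.
([FeSCN²⁺]) / ((0.0186)·(4.90×10⁻⁴)) = 892
[FeSCN²⁺] = 0.00813 M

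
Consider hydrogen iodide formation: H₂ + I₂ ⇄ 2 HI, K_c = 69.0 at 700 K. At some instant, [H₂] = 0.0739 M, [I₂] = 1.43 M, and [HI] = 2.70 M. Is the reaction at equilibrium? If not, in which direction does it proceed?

neither direction; the system is at equilibrium

Q_c = [HI]² / ([H₂]·[I₂]) = (2.70)² / ((0.0739)·(1.43)) = 69.0
Q_c = 69.0 = K_c, so the system is already at equilibrium.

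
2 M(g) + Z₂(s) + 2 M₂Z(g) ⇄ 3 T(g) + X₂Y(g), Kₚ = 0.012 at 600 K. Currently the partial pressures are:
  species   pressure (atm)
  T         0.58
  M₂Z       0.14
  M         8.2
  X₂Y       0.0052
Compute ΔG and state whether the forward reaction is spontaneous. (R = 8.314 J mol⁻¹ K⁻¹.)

(Z₂ is a pure solid — omitted from Qₚ.)
Qₚ = P(T)³·P(X₂Y) / (P(M)²·P(M₂Z)²) = (0.58)³·(0.0052) / ((8.2)²·(0.14)²) = 7.70×10⁻⁴
ΔG = RT ln(Qₚ/Kₚ) = (8.314 J mol⁻¹ K⁻¹)(600 K) × ln(7.70×10⁻⁴/0.012)
   = (4.988 kJ/mol)(-2.746) = -13.7 kJ/mol
ΔG < 0, so the forward reaction is spontaneous (proceeds forward).

ΔG = -13.7 kJ/mol; the forward reaction is spontaneous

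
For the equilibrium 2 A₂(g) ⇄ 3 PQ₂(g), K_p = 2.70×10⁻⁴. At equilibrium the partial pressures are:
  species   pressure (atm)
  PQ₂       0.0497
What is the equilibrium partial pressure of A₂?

At equilibrium, K_p = P(PQ₂)³ / P(A₂)² = 2.70×10⁻⁴.
(0.0497)³ / (P(A₂))² = 2.70×10⁻⁴
P(A₂)² = 0.455 ⇒ P(A₂) = 0.674 atm

P(A₂) = 0.674 atm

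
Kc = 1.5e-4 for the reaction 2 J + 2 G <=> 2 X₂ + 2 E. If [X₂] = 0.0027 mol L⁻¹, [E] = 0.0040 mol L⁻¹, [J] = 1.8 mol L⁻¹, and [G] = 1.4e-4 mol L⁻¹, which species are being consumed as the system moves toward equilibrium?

X₂, E (products)

Qc = [X₂]²·[E]² / ([J]²·[G]²) = (0.0027)²·(0.0040)² / ((1.8)²·(1.4e-4)²) = 0.0018
Qc = 0.0018 > Kc = 1.5e-4: net reverse reaction.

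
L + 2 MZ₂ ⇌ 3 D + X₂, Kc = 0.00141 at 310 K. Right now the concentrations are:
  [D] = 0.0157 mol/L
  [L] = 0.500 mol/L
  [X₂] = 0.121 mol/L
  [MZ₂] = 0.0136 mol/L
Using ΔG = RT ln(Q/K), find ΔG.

ΔG = 3.29 kJ/mol

Qc = [D]³·[X₂] / ([L]·[MZ₂]²) = (0.0157)³·(0.121) / ((0.500)·(0.0136)²) = 0.00506
ΔG = RT ln(Qc/Kc) = (8.314 J mol⁻¹ K⁻¹)(310 K) × ln(0.00506/0.00141)
   = (2.577 kJ/mol)(1.278) = 3.29 kJ/mol
ΔG > 0, so the forward reaction is non-spontaneous (proceeds in reverse).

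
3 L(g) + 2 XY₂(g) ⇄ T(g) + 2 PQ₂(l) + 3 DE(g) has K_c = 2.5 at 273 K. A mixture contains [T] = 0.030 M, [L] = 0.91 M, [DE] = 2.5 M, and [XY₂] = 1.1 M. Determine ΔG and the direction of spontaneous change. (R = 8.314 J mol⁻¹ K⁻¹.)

(PQ₂ is a pure liquid — omitted from Q_c.)
Q_c = [T]·[DE]³ / ([L]³·[XY₂]²) = (0.030)·(2.5)³ / ((0.91)³·(1.1)²) = 0.514
ΔG = RT ln(Q_c/K_c) = (8.314 J mol⁻¹ K⁻¹)(273 K) × ln(0.514/2.5)
   = (2.270 kJ/mol)(-1.582) = -3.59 kJ/mol
ΔG < 0, so the forward reaction is spontaneous (proceeds forward).

ΔG = -3.59 kJ/mol; the forward reaction is spontaneous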